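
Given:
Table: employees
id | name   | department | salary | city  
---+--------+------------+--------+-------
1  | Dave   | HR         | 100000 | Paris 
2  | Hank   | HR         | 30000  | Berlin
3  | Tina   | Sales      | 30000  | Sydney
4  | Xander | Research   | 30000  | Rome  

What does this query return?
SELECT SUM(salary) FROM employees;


SUM(salary) = 100000 + 30000 + 30000 + 30000 = 190000

190000


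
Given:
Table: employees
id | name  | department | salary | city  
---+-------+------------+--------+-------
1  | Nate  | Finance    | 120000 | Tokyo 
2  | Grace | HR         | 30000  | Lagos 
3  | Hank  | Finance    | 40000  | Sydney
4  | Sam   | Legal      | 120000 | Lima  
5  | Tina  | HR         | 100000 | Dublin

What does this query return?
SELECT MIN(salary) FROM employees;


Salaries: 120000, 30000, 40000, 120000, 100000
MIN = 30000

30000


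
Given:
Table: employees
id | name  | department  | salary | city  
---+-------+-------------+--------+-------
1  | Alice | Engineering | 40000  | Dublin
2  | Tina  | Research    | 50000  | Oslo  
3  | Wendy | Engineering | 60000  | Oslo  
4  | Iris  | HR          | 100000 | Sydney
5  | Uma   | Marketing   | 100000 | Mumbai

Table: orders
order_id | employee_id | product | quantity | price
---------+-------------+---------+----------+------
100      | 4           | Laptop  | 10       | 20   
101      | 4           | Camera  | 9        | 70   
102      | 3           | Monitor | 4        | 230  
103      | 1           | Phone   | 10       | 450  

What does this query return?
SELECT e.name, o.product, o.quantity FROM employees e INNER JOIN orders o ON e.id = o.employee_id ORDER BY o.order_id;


Joining employees.id = orders.employee_id:
  employee Iris (id=4) -> order Laptop
  employee Iris (id=4) -> order Camera
  employee Wendy (id=3) -> order Monitor
  employee Alice (id=1) -> order Phone


4 rows:
Iris, Laptop, 10
Iris, Camera, 9
Wendy, Monitor, 4
Alice, Phone, 10


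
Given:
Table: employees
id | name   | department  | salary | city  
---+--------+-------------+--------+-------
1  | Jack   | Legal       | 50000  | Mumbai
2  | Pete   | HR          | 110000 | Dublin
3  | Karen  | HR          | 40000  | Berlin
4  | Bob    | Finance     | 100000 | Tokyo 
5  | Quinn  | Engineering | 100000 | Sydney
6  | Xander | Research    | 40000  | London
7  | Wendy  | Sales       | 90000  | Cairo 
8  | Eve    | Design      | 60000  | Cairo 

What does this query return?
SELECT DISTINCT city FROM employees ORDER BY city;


All 'city' values (row order): Mumbai, Dublin, Berlin, Tokyo, Sydney, London, Cairo, Cairo
Removing duplicates leaves 7 unique value(s).

7 values:
Berlin
Cairo
Dublin
London
Mumbai
Sydney
Tokyo


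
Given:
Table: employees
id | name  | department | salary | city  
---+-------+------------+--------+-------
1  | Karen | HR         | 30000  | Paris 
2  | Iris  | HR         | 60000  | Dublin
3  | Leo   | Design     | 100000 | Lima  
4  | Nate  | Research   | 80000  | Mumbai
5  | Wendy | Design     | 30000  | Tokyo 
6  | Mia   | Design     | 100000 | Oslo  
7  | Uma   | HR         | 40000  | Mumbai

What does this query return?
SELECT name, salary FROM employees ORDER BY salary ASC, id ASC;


Sorting by salary ASC, then id ASC for ties

7 rows:
Karen, 30000
Wendy, 30000
Uma, 40000
Iris, 60000
Nate, 80000
Leo, 100000
Mia, 100000


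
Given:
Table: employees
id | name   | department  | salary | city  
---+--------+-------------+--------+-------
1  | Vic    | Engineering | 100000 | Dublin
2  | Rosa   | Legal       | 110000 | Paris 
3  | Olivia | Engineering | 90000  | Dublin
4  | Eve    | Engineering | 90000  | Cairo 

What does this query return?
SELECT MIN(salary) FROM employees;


Salaries: 100000, 110000, 90000, 90000
MIN = 90000

90000


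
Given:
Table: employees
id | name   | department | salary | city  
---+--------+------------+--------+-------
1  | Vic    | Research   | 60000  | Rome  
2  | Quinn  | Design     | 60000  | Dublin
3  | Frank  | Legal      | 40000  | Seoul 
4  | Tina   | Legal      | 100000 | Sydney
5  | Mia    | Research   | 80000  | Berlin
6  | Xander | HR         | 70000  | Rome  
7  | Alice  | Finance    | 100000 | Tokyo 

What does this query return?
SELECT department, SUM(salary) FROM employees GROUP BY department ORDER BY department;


Summing salary within each department:
  Design: 60000 = 60000
  Finance: 100000 = 100000
  HR: 70000 = 70000
  Legal: 40000 + 100000 = 140000
  Research: 60000 + 80000 = 140000


5 groups:
Design, 60000
Finance, 100000
HR, 70000
Legal, 140000
Research, 140000


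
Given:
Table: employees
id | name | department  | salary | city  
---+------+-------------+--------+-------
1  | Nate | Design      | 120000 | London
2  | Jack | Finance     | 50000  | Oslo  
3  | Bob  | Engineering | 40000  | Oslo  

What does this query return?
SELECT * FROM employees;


SELECT * returns all 3 rows with all columns

3 rows:
1, Nate, Design, 120000, London
2, Jack, Finance, 50000, Oslo
3, Bob, Engineering, 40000, Oslo


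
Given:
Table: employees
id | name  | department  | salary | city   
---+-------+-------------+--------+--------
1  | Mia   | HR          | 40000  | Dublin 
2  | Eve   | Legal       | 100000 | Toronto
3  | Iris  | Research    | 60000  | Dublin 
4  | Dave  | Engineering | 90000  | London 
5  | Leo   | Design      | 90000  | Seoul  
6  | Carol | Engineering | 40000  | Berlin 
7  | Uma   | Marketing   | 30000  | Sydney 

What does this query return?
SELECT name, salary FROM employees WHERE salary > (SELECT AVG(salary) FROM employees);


Subquery: AVG(salary) = 64285.71
Filtering: salary > 64285.71
  Eve (100000) -> MATCH
  Dave (90000) -> MATCH
  Leo (90000) -> MATCH


3 rows:
Eve, 100000
Dave, 90000
Leo, 90000


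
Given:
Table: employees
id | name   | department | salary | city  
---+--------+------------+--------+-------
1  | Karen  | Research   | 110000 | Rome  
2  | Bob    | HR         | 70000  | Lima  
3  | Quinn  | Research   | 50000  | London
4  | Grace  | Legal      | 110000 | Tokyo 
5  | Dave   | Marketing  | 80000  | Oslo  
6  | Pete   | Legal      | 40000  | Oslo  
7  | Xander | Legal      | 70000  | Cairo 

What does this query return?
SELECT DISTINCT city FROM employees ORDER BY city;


All 'city' values (row order): Rome, Lima, London, Tokyo, Oslo, Oslo, Cairo
Removing duplicates leaves 6 unique value(s).

6 values:
Cairo
Lima
London
Oslo
Rome
Tokyo


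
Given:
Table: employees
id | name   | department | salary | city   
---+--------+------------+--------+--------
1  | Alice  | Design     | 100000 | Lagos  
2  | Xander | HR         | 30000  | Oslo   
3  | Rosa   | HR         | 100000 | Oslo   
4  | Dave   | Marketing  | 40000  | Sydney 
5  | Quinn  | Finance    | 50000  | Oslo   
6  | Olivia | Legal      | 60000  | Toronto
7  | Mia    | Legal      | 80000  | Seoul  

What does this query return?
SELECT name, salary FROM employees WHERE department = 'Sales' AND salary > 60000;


Filtering: department = 'Sales' AND salary > 60000
Matching: 0 rows

Empty result set (0 rows)


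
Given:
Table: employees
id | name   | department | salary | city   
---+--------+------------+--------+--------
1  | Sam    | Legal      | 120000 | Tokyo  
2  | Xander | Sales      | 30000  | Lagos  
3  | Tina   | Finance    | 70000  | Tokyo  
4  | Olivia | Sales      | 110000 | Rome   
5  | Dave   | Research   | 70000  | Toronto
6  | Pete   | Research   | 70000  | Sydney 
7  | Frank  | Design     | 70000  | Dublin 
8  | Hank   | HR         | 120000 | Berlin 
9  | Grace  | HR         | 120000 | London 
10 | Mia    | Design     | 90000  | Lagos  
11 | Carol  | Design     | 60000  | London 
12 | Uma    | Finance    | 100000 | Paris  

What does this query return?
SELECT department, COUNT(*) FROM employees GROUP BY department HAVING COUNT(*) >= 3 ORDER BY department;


Groups with count >= 3:
  Design: 3 -> PASS
  Finance: 2 -> filtered out
  HR: 2 -> filtered out
  Legal: 1 -> filtered out
  Research: 2 -> filtered out
  Sales: 2 -> filtered out


1 groups:
Design, 3


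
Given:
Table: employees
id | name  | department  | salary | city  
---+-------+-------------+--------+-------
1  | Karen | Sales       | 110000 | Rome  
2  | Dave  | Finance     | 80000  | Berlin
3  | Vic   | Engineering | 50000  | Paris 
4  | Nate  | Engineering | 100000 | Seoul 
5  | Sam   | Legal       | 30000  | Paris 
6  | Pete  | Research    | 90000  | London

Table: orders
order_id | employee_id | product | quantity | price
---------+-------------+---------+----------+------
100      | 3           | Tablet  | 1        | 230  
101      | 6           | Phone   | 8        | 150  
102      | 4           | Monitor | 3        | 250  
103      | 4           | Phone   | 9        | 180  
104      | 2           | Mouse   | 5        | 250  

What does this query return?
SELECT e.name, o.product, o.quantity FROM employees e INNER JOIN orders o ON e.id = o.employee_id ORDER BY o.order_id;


Joining employees.id = orders.employee_id:
  employee Vic (id=3) -> order Tablet
  employee Pete (id=6) -> order Phone
  employee Nate (id=4) -> order Monitor
  employee Nate (id=4) -> order Phone
  employee Dave (id=2) -> order Mouse


5 rows:
Vic, Tablet, 1
Pete, Phone, 8
Nate, Monitor, 3
Nate, Phone, 9
Dave, Mouse, 5


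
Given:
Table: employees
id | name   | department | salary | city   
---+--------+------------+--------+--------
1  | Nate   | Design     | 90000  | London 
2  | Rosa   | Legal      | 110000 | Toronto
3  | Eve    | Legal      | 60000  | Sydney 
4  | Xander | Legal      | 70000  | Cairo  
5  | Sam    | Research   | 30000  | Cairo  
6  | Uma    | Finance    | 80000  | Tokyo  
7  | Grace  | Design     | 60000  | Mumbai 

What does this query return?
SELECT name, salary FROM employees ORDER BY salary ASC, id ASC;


Sorting by salary ASC, then id ASC for ties

7 rows:
Sam, 30000
Eve, 60000
Grace, 60000
Xander, 70000
Uma, 80000
Nate, 90000
Rosa, 110000


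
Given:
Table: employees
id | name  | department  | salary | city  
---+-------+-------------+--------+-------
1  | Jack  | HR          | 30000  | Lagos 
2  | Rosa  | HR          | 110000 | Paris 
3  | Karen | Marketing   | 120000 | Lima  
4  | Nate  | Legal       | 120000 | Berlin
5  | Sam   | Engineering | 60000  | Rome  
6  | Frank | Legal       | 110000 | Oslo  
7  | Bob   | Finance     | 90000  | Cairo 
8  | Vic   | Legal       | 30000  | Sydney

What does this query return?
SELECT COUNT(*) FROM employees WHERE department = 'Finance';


Counting rows where department = 'Finance'
  Bob -> MATCH


1


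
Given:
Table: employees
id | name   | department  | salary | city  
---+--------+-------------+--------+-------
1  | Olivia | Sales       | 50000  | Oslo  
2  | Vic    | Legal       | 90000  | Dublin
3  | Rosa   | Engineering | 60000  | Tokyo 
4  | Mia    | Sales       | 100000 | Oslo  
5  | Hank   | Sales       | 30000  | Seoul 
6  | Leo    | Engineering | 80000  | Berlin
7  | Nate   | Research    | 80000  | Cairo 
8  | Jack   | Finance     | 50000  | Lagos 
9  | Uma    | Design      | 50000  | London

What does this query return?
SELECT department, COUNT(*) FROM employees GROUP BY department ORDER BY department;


Assigning each row to its department group:
  Olivia -> Sales
  Vic -> Legal
  Rosa -> Engineering
  Mia -> Sales
  Hank -> Sales
  Leo -> Engineering
  Nate -> Research
  Jack -> Finance
  Uma -> Design


6 groups:
Design, 1
Engineering, 2
Finance, 1
Legal, 1
Research, 1
Sales, 3


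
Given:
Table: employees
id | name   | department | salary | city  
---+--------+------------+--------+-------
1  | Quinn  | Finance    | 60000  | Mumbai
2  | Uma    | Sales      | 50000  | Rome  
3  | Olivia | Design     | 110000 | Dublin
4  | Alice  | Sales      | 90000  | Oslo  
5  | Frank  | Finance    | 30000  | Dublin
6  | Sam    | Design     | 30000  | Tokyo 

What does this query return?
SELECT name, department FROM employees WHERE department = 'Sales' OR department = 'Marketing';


Filtering: department = 'Sales' OR 'Marketing'
Matching: 2 rows

2 rows:
Uma, Sales
Alice, Sales


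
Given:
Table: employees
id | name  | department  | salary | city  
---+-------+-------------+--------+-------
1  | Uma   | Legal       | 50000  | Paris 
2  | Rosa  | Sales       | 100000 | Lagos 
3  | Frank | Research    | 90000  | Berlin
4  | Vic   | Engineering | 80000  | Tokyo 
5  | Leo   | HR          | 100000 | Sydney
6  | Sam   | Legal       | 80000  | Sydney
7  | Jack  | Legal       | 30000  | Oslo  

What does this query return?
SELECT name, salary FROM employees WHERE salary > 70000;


Filtering: salary > 70000
Matching: 5 rows

5 rows:
Rosa, 100000
Frank, 90000
Vic, 80000
Leo, 100000
Sam, 80000


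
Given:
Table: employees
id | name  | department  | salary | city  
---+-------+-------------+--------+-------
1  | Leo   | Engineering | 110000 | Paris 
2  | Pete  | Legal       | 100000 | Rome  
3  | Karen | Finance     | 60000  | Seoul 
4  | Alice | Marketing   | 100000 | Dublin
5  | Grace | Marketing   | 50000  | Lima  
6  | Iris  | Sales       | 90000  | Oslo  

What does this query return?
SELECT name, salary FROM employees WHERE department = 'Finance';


Filtering: department = 'Finance'
Matching rows: 1

1 rows:
Karen, 60000


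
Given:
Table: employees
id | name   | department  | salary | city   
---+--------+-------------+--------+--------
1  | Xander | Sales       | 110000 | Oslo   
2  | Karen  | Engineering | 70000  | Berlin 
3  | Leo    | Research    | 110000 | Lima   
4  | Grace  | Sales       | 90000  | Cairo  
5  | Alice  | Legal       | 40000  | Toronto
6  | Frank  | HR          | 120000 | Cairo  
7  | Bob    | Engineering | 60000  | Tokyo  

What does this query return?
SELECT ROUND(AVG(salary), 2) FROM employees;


SUM(salary) = 600000
COUNT = 7
ROUND(AVG, 2) = ROUND(600000 / 7, 2) = 85714.29

85714.29


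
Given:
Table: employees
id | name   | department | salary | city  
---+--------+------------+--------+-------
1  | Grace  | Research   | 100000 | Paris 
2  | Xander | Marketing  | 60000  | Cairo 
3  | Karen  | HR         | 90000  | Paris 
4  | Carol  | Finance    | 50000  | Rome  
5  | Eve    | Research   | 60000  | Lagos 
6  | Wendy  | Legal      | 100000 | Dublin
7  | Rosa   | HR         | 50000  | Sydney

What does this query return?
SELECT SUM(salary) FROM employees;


SUM(salary) = 100000 + 60000 + 90000 + 50000 + 60000 + 100000 + 50000 = 510000

510000


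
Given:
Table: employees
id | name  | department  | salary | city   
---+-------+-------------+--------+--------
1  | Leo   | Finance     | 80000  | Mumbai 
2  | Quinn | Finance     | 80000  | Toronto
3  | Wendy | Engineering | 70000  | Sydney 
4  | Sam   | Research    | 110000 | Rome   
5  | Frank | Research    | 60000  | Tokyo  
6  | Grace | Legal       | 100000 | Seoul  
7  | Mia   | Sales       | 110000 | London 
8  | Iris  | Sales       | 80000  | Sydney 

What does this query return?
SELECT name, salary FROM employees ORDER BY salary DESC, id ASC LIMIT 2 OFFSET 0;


Sort by salary DESC (id ASC tiebreak), then skip 0 and take 2
Rows 1 through 2

2 rows:
Sam, 110000
Mia, 110000


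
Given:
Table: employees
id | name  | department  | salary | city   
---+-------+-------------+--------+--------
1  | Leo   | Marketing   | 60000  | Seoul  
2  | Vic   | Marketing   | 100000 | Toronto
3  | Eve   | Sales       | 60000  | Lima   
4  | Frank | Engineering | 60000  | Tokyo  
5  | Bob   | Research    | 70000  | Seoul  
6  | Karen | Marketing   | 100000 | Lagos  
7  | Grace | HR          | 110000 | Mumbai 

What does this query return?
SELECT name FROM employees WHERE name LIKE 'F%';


LIKE 'F%' matches names starting with 'F'
Matching: 1

1 rows:
Frank


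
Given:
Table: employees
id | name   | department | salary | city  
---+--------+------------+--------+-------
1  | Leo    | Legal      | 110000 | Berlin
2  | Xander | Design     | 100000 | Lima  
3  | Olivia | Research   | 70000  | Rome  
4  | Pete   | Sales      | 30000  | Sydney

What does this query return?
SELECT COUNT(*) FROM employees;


COUNT(*) counts all rows

4


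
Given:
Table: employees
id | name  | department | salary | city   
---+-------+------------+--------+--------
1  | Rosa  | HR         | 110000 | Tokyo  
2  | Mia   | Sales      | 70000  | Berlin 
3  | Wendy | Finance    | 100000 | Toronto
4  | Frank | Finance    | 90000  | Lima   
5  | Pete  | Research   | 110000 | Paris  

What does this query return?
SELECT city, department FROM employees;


Projecting columns: city, department

5 rows:
Tokyo, HR
Berlin, Sales
Toronto, Finance
Lima, Finance
Paris, Research


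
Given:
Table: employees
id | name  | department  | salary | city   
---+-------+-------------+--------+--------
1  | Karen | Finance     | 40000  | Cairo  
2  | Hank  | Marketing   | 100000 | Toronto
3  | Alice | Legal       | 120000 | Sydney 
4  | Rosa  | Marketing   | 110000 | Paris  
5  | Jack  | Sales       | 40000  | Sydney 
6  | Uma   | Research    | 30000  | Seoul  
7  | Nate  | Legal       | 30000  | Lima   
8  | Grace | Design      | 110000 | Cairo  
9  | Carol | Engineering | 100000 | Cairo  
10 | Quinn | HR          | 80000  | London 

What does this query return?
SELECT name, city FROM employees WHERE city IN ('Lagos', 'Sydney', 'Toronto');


Filtering: city IN ('Lagos', 'Sydney', 'Toronto')
Matching: 3 rows

3 rows:
Hank, Toronto
Alice, Sydney
Jack, Sydney


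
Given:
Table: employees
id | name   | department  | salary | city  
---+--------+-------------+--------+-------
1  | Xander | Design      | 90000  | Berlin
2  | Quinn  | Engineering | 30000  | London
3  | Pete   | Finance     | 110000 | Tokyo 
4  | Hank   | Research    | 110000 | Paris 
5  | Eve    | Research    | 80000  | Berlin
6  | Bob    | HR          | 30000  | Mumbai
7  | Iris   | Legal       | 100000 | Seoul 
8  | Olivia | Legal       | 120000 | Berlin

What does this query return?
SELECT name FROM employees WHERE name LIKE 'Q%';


LIKE 'Q%' matches names starting with 'Q'
Matching: 1

1 rows:
Quinn


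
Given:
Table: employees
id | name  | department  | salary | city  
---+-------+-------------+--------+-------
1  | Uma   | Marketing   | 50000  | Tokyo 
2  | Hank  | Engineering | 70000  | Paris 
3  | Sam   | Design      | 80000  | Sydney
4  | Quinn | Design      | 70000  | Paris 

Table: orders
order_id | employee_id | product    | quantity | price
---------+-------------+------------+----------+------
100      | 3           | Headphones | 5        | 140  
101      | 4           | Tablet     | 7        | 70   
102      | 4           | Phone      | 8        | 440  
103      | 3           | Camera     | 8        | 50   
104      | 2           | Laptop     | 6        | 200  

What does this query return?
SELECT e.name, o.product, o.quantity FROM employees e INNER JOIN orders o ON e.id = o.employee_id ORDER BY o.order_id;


Joining employees.id = orders.employee_id:
  employee Sam (id=3) -> order Headphones
  employee Quinn (id=4) -> order Tablet
  employee Quinn (id=4) -> order Phone
  employee Sam (id=3) -> order Camera
  employee Hank (id=2) -> order Laptop


5 rows:
Sam, Headphones, 5
Quinn, Tablet, 7
Quinn, Phone, 8
Sam, Camera, 8
Hank, Laptop, 6


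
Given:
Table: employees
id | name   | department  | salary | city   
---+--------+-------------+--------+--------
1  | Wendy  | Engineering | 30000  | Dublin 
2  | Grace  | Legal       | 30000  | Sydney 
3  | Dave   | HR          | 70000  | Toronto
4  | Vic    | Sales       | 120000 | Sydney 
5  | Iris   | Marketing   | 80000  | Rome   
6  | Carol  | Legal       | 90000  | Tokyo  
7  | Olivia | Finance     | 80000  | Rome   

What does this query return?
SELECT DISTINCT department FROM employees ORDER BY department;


All 'department' values (row order): Engineering, Legal, HR, Sales, Marketing, Legal, Finance
Removing duplicates leaves 6 unique value(s).

6 values:
Engineering
Finance
HR
Legal
Marketing
Sales


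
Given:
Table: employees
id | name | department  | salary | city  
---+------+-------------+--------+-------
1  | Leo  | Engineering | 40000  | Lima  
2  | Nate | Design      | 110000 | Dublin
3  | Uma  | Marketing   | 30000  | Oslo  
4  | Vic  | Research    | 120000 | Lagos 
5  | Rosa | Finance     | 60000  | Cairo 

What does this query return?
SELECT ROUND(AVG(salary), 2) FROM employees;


SUM(salary) = 360000
COUNT = 5
ROUND(AVG, 2) = ROUND(360000 / 5, 2) = 72000.0

72000.0


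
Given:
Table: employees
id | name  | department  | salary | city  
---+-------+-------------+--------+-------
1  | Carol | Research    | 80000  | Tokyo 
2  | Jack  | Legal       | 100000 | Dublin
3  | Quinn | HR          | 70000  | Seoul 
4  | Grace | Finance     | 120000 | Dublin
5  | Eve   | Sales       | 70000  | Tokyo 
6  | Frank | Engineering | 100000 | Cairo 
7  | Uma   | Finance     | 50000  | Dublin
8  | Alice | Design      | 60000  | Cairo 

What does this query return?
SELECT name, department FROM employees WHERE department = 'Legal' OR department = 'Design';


Filtering: department = 'Legal' OR 'Design'
Matching: 2 rows

2 rows:
Jack, Legal
Alice, Design


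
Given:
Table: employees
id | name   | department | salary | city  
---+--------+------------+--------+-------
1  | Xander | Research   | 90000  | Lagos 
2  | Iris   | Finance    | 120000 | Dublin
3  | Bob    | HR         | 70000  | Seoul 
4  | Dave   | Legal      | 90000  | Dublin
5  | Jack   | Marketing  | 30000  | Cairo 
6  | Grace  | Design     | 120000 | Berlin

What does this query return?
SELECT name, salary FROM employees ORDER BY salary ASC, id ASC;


Sorting by salary ASC, then id ASC for ties

6 rows:
Jack, 30000
Bob, 70000
Xander, 90000
Dave, 90000
Iris, 120000
Grace, 120000


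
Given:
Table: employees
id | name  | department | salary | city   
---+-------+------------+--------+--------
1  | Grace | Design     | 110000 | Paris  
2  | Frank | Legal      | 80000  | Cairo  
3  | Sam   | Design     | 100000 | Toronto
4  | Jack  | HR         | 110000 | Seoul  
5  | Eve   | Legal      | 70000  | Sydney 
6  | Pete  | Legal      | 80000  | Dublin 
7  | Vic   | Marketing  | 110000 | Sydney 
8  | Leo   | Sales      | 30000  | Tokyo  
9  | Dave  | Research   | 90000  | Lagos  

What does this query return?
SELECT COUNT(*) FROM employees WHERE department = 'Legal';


Counting rows where department = 'Legal'
  Frank -> MATCH
  Eve -> MATCH
  Pete -> MATCH


3


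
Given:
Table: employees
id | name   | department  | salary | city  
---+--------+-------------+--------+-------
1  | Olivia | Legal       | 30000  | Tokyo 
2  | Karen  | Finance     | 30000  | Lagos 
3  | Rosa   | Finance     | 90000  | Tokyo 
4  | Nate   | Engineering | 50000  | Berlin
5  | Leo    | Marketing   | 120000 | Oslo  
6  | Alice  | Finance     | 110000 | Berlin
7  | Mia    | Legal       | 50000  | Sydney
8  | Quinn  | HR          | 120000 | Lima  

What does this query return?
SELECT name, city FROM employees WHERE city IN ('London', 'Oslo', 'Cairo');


Filtering: city IN ('London', 'Oslo', 'Cairo')
Matching: 1 rows

1 rows:
Leo, Oslo


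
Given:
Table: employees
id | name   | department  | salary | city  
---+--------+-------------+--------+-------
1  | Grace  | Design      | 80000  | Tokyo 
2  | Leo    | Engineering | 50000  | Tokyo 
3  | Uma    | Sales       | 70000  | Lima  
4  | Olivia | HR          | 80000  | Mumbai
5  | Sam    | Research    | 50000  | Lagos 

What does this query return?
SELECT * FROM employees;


SELECT * returns all 5 rows with all columns

5 rows:
1, Grace, Design, 80000, Tokyo
2, Leo, Engineering, 50000, Tokyo
3, Uma, Sales, 70000, Lima
4, Olivia, HR, 80000, Mumbai
5, Sam, Research, 50000, Lagos


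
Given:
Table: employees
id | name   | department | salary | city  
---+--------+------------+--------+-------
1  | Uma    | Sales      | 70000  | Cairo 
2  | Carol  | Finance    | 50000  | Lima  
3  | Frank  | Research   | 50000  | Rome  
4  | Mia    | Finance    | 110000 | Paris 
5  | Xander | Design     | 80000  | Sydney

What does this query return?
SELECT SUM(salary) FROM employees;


SUM(salary) = 70000 + 50000 + 50000 + 110000 + 80000 = 360000

360000


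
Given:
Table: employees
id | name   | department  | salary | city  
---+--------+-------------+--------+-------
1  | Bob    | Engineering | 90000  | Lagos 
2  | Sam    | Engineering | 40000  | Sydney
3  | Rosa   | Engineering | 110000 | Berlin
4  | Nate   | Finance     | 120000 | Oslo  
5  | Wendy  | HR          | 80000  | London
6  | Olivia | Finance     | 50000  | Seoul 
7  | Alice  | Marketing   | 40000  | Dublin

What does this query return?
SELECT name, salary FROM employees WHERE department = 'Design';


Filtering: department = 'Design'
Matching rows: 0

Empty result set (0 rows)


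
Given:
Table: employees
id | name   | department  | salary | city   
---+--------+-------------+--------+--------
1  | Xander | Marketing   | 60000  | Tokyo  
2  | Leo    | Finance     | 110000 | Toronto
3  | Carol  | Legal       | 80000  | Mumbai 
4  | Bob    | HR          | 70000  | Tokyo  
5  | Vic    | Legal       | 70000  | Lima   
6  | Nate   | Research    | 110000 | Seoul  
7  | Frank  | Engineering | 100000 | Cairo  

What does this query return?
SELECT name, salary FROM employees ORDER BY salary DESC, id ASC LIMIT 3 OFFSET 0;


Sort by salary DESC (id ASC tiebreak), then skip 0 and take 3
Rows 1 through 3

3 rows:
Leo, 110000
Nate, 110000
Frank, 100000


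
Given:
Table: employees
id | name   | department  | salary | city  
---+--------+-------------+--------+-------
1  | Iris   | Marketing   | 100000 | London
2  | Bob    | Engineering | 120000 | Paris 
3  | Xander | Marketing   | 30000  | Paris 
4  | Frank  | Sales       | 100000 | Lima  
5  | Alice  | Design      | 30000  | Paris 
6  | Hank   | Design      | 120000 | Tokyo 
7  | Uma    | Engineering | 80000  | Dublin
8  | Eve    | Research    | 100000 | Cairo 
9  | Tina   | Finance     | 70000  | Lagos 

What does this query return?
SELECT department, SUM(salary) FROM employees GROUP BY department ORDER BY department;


Summing salary within each department:
  Design: 30000 + 120000 = 150000
  Engineering: 120000 + 80000 = 200000
  Finance: 70000 = 70000
  Marketing: 100000 + 30000 = 130000
  Research: 100000 = 100000
  Sales: 100000 = 100000


6 groups:
Design, 150000
Engineering, 200000
Finance, 70000
Marketing, 130000
Research, 100000
Sales, 100000


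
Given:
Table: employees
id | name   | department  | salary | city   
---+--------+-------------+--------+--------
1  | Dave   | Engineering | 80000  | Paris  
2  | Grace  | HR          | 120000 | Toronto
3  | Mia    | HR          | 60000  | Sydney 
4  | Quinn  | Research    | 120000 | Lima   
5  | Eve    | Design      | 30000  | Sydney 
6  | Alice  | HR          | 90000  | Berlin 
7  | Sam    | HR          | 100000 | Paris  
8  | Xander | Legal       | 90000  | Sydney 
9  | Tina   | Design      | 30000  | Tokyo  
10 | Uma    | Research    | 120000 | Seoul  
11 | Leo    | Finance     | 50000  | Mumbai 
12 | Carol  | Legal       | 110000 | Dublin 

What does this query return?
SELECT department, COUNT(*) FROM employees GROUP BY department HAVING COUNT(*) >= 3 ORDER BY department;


Groups with count >= 3:
  HR: 4 -> PASS
  Design: 2 -> filtered out
  Engineering: 1 -> filtered out
  Finance: 1 -> filtered out
  Legal: 2 -> filtered out
  Research: 2 -> filtered out


1 groups:
HR, 4


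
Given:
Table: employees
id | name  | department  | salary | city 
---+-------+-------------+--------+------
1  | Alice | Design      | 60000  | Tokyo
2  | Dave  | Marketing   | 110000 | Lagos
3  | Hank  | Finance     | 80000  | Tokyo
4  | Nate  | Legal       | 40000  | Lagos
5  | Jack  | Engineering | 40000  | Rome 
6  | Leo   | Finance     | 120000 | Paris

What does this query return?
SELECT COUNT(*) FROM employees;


COUNT(*) counts all rows

6


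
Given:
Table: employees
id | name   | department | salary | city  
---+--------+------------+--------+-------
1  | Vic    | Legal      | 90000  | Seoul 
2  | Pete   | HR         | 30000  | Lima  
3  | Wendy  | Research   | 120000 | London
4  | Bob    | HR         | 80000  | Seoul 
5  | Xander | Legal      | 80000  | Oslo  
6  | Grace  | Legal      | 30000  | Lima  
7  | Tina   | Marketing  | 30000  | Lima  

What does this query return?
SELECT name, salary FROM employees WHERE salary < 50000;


Filtering: salary < 50000
Matching: 3 rows

3 rows:
Pete, 30000
Grace, 30000
Tina, 30000


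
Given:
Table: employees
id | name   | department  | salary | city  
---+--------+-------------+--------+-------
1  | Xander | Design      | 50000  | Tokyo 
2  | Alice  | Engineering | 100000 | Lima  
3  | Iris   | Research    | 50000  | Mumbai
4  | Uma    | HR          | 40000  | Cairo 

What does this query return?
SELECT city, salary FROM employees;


Projecting columns: city, salary

4 rows:
Tokyo, 50000
Lima, 100000
Mumbai, 50000
Cairo, 40000


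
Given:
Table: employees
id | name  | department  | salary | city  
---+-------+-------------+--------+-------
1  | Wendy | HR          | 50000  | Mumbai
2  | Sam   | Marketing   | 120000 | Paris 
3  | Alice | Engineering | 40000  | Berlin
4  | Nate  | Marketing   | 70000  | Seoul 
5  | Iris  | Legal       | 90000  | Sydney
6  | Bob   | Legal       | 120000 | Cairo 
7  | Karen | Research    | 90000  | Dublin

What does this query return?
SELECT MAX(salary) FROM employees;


Salaries: 50000, 120000, 40000, 70000, 90000, 120000, 90000
MAX = 120000

120000


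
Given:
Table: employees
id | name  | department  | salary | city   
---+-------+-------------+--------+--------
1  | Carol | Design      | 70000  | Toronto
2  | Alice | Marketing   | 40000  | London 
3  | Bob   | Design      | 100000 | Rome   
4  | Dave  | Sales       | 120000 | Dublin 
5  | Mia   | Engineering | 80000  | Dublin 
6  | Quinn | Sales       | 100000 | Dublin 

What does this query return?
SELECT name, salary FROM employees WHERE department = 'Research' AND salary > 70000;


Filtering: department = 'Research' AND salary > 70000
Matching: 0 rows

Empty result set (0 rows)


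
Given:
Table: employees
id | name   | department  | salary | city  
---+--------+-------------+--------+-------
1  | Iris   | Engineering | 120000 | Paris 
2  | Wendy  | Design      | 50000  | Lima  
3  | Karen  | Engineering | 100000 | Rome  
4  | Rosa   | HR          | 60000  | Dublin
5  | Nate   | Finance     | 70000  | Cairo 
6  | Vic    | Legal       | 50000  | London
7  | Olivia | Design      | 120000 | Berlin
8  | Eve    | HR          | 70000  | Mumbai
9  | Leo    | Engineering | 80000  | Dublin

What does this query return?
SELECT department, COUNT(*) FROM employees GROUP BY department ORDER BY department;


Assigning each row to its department group:
  Iris -> Engineering
  Wendy -> Design
  Karen -> Engineering
  Rosa -> HR
  Nate -> Finance
  Vic -> Legal
  Olivia -> Design
  Eve -> HR
  Leo -> Engineering


5 groups:
Design, 2
Engineering, 3
Finance, 1
HR, 2
Legal, 1


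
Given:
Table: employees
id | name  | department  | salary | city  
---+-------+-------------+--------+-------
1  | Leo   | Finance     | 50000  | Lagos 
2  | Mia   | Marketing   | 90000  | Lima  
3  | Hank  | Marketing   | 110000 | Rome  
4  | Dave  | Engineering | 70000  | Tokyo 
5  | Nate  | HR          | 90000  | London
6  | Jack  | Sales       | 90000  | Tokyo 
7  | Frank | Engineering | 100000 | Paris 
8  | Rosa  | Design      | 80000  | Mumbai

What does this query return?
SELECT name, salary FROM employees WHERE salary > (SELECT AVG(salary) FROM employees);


Subquery: AVG(salary) = 85000.0
Filtering: salary > 85000.0
  Mia (90000) -> MATCH
  Hank (110000) -> MATCH
  Nate (90000) -> MATCH
  Jack (90000) -> MATCH
  Frank (100000) -> MATCH


5 rows:
Mia, 90000
Hank, 110000
Nate, 90000
Jack, 90000
Frank, 100000


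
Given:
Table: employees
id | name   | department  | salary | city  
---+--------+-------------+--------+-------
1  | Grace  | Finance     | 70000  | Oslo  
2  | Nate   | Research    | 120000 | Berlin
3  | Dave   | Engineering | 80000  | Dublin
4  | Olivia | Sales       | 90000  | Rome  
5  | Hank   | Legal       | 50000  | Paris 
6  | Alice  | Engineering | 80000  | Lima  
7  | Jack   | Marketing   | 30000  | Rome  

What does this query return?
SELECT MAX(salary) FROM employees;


Salaries: 70000, 120000, 80000, 90000, 50000, 80000, 30000
MAX = 120000

120000


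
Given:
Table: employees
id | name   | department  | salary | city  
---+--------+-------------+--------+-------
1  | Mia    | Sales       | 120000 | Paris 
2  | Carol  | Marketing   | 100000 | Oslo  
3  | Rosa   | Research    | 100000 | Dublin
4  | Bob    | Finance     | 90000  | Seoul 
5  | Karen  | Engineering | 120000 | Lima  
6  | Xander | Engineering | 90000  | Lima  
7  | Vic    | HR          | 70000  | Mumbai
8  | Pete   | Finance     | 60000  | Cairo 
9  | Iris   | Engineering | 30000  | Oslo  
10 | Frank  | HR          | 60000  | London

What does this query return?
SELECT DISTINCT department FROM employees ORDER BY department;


All 'department' values (row order): Sales, Marketing, Research, Finance, Engineering, Engineering, HR, Finance, Engineering, HR
Removing duplicates leaves 6 unique value(s).

6 values:
Engineering
Finance
HR
Marketing
Research
Sales


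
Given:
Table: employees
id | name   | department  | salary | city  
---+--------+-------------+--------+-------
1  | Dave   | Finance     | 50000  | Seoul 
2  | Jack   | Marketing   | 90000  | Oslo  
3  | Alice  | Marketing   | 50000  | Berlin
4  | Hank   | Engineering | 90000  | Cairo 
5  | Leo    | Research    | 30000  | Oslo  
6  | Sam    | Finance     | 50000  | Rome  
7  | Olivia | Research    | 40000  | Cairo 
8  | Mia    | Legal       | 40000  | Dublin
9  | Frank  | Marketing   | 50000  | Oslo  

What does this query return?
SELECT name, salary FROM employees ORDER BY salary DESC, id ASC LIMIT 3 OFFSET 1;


Sort by salary DESC (id ASC tiebreak), then skip 1 and take 3
Rows 2 through 4

3 rows:
Hank, 90000
Dave, 50000
Alice, 50000


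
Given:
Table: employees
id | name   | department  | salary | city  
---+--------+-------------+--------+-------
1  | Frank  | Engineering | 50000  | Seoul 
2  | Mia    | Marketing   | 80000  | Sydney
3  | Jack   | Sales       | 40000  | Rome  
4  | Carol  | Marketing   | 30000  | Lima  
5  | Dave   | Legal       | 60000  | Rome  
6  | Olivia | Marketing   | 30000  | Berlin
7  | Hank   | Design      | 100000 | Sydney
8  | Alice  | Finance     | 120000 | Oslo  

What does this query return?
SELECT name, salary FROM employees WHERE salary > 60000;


Filtering: salary > 60000
Matching: 3 rows

3 rows:
Mia, 80000
Hank, 100000
Alice, 120000


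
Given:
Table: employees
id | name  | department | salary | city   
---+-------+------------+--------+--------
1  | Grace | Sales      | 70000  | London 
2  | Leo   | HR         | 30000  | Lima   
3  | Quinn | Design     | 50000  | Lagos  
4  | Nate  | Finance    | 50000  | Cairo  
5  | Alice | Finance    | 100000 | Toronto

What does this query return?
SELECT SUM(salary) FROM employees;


SUM(salary) = 70000 + 30000 + 50000 + 50000 + 100000 = 300000

300000


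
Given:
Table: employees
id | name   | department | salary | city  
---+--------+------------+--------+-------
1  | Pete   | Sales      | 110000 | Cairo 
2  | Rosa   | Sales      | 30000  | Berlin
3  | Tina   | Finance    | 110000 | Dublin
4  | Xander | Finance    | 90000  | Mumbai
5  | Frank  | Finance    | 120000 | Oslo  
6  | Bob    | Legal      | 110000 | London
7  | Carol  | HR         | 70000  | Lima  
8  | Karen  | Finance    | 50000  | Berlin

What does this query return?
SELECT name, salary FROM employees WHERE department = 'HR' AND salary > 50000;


Filtering: department = 'HR' AND salary > 50000
Matching: 1 rows

1 rows:
Carol, 70000


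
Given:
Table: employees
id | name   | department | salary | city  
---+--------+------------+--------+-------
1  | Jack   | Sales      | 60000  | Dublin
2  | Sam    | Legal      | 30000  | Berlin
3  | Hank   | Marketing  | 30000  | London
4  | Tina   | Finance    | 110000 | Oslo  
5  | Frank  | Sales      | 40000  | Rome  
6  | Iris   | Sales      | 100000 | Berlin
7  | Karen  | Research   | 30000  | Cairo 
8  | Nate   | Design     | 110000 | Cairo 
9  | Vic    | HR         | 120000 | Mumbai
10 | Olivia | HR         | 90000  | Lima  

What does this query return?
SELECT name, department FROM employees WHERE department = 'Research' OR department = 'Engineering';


Filtering: department = 'Research' OR 'Engineering'
Matching: 1 rows

1 rows:
Karen, Research


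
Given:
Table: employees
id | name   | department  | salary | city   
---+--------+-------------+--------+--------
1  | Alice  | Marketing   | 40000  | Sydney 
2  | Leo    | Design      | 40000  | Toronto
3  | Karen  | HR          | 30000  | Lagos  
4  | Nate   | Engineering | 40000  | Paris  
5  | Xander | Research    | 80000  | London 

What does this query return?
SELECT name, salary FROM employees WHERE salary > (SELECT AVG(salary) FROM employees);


Subquery: AVG(salary) = 46000.0
Filtering: salary > 46000.0
  Xander (80000) -> MATCH


1 rows:
Xander, 80000


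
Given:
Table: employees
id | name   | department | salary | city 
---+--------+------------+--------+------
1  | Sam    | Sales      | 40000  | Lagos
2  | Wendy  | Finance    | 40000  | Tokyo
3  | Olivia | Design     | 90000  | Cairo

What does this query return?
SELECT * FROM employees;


SELECT * returns all 3 rows with all columns

3 rows:
1, Sam, Sales, 40000, Lagos
2, Wendy, Finance, 40000, Tokyo
3, Olivia, Design, 90000, Cairo


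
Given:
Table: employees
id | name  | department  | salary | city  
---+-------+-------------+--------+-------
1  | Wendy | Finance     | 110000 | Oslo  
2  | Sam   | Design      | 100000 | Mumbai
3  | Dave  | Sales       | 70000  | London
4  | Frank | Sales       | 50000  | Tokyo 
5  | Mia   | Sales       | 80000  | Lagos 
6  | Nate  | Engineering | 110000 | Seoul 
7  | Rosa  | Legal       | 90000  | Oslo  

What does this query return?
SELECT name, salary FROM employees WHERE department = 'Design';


Filtering: department = 'Design'
Matching rows: 1

1 rows:
Sam, 100000


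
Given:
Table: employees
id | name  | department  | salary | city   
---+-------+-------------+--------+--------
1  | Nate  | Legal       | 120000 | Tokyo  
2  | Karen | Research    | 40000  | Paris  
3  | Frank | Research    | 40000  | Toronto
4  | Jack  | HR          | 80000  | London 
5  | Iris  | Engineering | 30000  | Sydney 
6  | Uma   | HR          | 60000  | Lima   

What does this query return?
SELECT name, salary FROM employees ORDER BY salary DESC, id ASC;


Sorting by salary DESC, then id ASC for ties

6 rows:
Nate, 120000
Jack, 80000
Uma, 60000
Karen, 40000
Frank, 40000
Iris, 30000


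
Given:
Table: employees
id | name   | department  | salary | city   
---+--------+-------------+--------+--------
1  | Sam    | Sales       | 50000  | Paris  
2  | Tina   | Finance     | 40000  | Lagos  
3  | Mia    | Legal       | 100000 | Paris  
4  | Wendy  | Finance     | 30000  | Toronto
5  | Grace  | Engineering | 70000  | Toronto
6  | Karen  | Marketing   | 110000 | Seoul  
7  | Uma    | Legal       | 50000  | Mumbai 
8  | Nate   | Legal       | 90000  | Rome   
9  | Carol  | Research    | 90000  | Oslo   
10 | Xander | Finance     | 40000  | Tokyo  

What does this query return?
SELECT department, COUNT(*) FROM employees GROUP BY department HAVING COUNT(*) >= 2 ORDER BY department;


Groups with count >= 2:
  Finance: 3 -> PASS
  Legal: 3 -> PASS
  Engineering: 1 -> filtered out
  Marketing: 1 -> filtered out
  Research: 1 -> filtered out
  Sales: 1 -> filtered out


2 groups:
Finance, 3
Legal, 3


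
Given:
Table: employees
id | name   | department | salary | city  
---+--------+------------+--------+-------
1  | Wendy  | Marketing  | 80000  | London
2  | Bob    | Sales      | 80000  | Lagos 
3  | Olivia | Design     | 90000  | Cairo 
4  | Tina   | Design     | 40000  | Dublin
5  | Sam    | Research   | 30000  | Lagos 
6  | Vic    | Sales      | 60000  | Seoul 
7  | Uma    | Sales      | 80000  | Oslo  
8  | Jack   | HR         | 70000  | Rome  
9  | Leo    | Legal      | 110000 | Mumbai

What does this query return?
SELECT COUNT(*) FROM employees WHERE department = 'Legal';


Counting rows where department = 'Legal'
  Leo -> MATCH


1


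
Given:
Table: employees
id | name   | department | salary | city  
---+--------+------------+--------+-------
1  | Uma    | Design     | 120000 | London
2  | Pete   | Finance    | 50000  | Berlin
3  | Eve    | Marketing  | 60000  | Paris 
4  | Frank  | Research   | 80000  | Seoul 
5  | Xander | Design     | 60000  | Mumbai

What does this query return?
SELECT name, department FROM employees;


Projecting columns: name, department

5 rows:
Uma, Design
Pete, Finance
Eve, Marketing
Frank, Research
Xander, Design
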